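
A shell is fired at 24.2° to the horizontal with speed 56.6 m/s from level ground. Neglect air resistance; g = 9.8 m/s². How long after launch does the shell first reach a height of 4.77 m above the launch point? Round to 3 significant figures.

v_y0 = 56.6 sin 24.2° = 23.20 m/s.
Set y = v_y0 t − ½ g t² = 4.77: 4.900 t² − 23.20 t + 4.77 = 0.
t = [23.20 ± √(538.2 − 93.49)] / 9.8 = (23.20 ± 21.09) / 9.8, giving t = 0.215 s or t = 4.52 s.
The shell is on the way up at the first time, so t = 0.215 s.

0.215 s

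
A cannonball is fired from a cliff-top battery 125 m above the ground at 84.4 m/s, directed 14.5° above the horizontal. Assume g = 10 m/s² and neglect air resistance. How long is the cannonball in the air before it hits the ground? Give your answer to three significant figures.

Vertical component: v_y = 84.4 sin 14.5° = 21.13 m/s.
Taking up as positive with launch at y = 125 m, landing at y = 0: 0 = 125 + 21.13 t − ½(10) t².
Solving 5.000 t² − 21.13 t − 125 = 0 gives t = [21.13 + √(21.13² + 4·5.000·125)] / 10.00 = 7.54 s.

7.54 s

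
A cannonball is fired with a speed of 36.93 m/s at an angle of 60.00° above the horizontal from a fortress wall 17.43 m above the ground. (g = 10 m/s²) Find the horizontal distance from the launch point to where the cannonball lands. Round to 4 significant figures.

Components: v_x = 36.93 cos 60.00° = 18.465 m/s, v_y = 36.93 sin 60.00° = 31.982 m/s.
Vertical: 0 = 17.43 + 31.982 t − ½(10) t² ⇒ 5.000 t² − 31.982 t − 17.43 = 0.
t = [31.982 + √(1022.8 + 348.60)] / 10.00 = 6.9014 s.
Horizontal: R = v_x · t = 18.465 × 6.9014 = 127.4 m.

127.4 m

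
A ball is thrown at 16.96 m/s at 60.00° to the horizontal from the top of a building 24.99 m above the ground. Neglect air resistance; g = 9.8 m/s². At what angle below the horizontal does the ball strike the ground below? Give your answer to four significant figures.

72.29°

v_x = 16.96 cos 60.00° = 8.4800 m/s.
At impact |v_y| = √(v_y0² + 2 g h) = √(14.688² + 2×9.8×24.99) = 26.562 m/s.
Angle below horizontal = arctan(|v_y| / v_x) = arctan(26.562 / 8.4800) = 72.29°.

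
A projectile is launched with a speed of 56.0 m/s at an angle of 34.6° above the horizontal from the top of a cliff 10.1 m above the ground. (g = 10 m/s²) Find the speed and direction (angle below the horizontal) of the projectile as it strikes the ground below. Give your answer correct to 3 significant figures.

v_x = 56.0 cos 34.6° = 46.10 m/s (constant).
|v_y| at impact = √((31.80)² + 2×10×10.1) = 34.83 m/s.
Speed = √(46.10² + 34.83²) = 57.8 m/s; angle = arctan(34.83/46.10) = 37.1° below horizontal.

57.8 m/s at 37.1° below the horizontal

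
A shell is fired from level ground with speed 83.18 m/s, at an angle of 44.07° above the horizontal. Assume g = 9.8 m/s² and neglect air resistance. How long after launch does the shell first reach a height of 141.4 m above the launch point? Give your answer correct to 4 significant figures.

3.455 s

v_y0 = 83.18 sin 44.07° = 57.855 m/s.
Set y = v_y0 t − ½ g t² = 141.4: 4.900 t² − 57.855 t + 141.4 = 0.
t = [57.855 ± √(3347.2 − 2771.4)] / 9.8 = (57.855 ± 23.996) / 9.8, giving t = 3.455 s or t = 8.352 s.
The shell is on the way up at the first time, so t = 3.455 s.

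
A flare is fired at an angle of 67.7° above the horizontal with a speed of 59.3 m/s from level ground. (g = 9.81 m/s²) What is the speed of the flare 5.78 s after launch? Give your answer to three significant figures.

v_x = 59.3 cos 67.7° = 22.50 m/s (constant).
v_y(t) = 59.3 sin 67.7° − g t = 54.86 − 9.81 × 5.78 = -1.842 m/s.
Speed = √(v_x² + v_y²) = √(506.2 + 3.393) = 22.6 m/s.

22.6 m/s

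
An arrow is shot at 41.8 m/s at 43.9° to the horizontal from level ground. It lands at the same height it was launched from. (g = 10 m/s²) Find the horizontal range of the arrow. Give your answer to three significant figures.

For level ground, R = v₀² sin(2θ) / g.
sin(2 × 43.9°) = sin 87.80° = 0.9993.
R = (41.8)² × 0.9993 / 10 = 175 m.

175 m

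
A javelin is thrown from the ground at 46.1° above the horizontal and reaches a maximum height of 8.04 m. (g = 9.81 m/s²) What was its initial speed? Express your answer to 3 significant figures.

17.4 m/s

At maximum height v_y = 0, so (v₀ sin θ)² = 2 g H.
v₀ sin 46.1° = √(2 × 9.81 × 8.04) = 12.56 m/s.
v₀ = 12.56 / sin 46.1° = 12.56 / 0.7206 = 17.4 m/s.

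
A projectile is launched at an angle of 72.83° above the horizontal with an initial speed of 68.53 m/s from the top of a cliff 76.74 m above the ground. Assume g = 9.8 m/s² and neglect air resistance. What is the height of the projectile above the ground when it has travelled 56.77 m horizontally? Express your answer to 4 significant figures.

221.9 m

v_x = 68.53 cos 72.83° = 20.231 m/s, v_y0 = 68.53 sin 72.83° = 65.476 m/s.
Time to reach x = 56.77 m: t = x / v_x = 56.77 / 20.231 = 2.8061 s.
y = 76.74 + v_y0 t − ½ g t² = 76.74 + 65.476×2.8061 − 4.900×2.8061² = 221.9 m.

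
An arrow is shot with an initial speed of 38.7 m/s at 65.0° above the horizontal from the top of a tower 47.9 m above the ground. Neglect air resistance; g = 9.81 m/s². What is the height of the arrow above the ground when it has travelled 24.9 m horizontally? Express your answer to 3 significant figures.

v_x = 38.7 cos 65.0° = 16.36 m/s, v_y0 = 38.7 sin 65.0° = 35.07 m/s.
Time to reach x = 24.9 m: t = x / v_x = 24.9 / 16.36 = 1.522 s.
y = 47.9 + v_y0 t − ½ g t² = 47.9 + 35.07×1.522 − 4.905×1.522² = 89.9 m.

89.9 m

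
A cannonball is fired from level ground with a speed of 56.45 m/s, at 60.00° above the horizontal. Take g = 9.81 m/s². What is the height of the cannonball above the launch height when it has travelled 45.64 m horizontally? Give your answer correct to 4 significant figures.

66.23 m

v_x = 56.45 cos 60.00° = 28.225 m/s, v_y0 = 56.45 sin 60.00° = 48.887 m/s.
Time to reach x = 45.64 m: t = x / v_x = 45.64 / 28.225 = 1.6170 s.
y = v_y0 t − ½ g t² = 48.887×1.6170 − 4.905×1.6170² = 66.23 m.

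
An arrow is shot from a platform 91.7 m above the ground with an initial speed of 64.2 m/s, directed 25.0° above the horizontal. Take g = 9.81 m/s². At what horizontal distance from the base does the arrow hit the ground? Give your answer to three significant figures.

460 m

Components: v_x = 64.2 cos 25.0° = 58.18 m/s, v_y = 64.2 sin 25.0° = 27.13 m/s.
Vertical: 0 = 91.7 + 27.13 t − ½(9.81) t² ⇒ 4.905 t² − 27.13 t − 91.7 = 0.
t = [27.13 + √(736.0 + 1799)] / 9.810 = 7.898 s.
Horizontal: R = v_x · t = 58.18 × 7.898 = 460 m.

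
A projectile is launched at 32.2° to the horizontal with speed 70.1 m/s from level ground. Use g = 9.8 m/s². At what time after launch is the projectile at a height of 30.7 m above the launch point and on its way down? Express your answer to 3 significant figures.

6.69 s

v_y0 = 70.1 sin 32.2° = 37.35 m/s.
Set y = v_y0 t − ½ g t² = 30.7: 4.900 t² − 37.35 t + 30.7 = 0.
t = [37.35 ± √(1395 − 601.7)] / 9.8 = (37.35 ± 28.17) / 9.8, giving t = 0.937 s or t = 6.69 s.
On the way down corresponds to the larger root: t = 6.69 s.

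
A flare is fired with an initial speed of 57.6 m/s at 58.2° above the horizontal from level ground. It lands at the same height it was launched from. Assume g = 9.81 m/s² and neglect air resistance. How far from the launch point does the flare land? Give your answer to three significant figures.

303 m

For level ground, R = v₀² sin(2θ) / g.
sin(2 × 58.2°) = sin 116.4° = 0.8957.
R = (57.6)² × 0.8957 / 9.81 = 303 m.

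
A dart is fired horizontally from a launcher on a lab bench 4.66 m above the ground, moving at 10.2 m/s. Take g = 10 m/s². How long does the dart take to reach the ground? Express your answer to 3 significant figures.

The horizontal speed doesn't affect the fall. With v_y0 = 0, h = ½ g t².
t = √(2 × 4.66 / 10) = √0.9320 = 0.965 s.

0.965 s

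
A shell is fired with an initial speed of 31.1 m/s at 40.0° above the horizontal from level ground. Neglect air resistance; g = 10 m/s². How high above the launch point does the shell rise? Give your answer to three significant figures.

Vertical component of launch velocity: v_y = 31.1 sin 40.0° = 19.99 m/s.
At the highest point the vertical velocity is zero, so v_y² = 2 g h_max.
h_max = (19.99)² / (2 × 10) = 399.6 / 20.00 = 20.0 m.

20.0 m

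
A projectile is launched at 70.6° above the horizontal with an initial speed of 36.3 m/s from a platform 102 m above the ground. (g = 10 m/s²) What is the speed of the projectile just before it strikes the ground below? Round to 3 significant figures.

57.9 m/s

v_x = 36.3 cos 70.6° = 12.06 m/s is unchanged throughout.
For the vertical component, v_y² = v_y0² + 2 g h = (34.24)² + 2×10×102 = 3212, so |v_y| = 56.67 m/s.
Impact speed = √(v_x² + v_y²) = √(145.4 + 3212) = 57.9 m/s.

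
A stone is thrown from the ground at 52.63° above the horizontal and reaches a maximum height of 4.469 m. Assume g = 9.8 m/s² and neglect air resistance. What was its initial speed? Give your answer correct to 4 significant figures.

11.78 m/s

At maximum height v_y = 0, so (v₀ sin θ)² = 2 g H.
v₀ sin 52.63° = √(2 × 9.8 × 4.469) = 9.3591 m/s.
v₀ = 9.3591 / sin 52.63° = 9.3591 / 0.7947 = 11.78 m/s.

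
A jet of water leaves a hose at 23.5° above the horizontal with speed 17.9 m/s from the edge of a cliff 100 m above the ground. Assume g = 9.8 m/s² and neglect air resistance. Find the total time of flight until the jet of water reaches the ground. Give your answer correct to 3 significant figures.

Vertical component: v_y = 17.9 sin 23.5° = 7.138 m/s.
Taking up as positive with launch at y = 100 m, landing at y = 0: 0 = 100 + 7.138 t − ½(9.8) t².
Solving 4.900 t² − 7.138 t − 100 = 0 gives t = [7.138 + √(7.138² + 4·4.900·100)] / 9.800 = 5.30 s.

5.30 s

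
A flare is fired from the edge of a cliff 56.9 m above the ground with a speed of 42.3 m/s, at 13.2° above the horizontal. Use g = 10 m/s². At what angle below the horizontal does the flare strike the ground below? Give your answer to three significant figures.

40.4°

v_x = 42.3 cos 13.2° = 41.18 m/s.
At impact |v_y| = √(v_y0² + 2 g h) = √(9.659² + 2×10×56.9) = 35.09 m/s.
Angle below horizontal = arctan(|v_y| / v_x) = arctan(35.09 / 41.18) = 40.4°.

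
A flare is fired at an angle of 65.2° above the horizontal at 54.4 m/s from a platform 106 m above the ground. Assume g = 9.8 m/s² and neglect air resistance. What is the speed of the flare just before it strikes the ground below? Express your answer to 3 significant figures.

v_x = 54.4 cos 65.2° = 22.82 m/s is unchanged throughout.
For the vertical component, v_y² = v_y0² + 2 g h = (49.38)² + 2×9.8×106 = 4516, so |v_y| = 67.20 m/s.
Impact speed = √(v_x² + v_y²) = √(520.8 + 4516) = 71.0 m/s.

71.0 m/s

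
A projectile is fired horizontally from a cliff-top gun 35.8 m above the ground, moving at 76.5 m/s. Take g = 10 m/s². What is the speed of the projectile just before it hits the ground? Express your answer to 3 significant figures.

81.0 m/s

Fall time: t = √(2 × 35.8 / 10) = 2.676 s.
At impact: v_x = 76.5 m/s (unchanged), v_y = g t = 10 × 2.676 = 26.76 m/s.
Speed = √(v_x² + v_y²) = √(5852 + 716.1) = 81.0 m/s.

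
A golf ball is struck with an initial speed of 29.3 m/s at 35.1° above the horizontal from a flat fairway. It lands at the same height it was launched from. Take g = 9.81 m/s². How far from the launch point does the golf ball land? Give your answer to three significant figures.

For level ground, R = v₀² sin(2θ) / g.
sin(2 × 35.1°) = sin 70.20° = 0.9409.
R = (29.3)² × 0.9409 / 9.81 = 82.3 m.

82.3 m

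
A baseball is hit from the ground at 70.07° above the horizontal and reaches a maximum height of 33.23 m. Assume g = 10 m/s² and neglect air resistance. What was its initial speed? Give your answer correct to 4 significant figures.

27.42 m/s

At maximum height v_y = 0, so (v₀ sin θ)² = 2 g H.
v₀ sin 70.07° = √(2 × 10 × 33.23) = 25.780 m/s.
v₀ = 25.780 / sin 70.07° = 25.780 / 0.9401 = 27.42 m/s.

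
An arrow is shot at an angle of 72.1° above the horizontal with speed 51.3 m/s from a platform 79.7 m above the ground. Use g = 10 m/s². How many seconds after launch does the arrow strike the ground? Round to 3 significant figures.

Vertical component: v_y = 51.3 sin 72.1° = 48.82 m/s.
Taking up as positive with launch at y = 79.7 m, landing at y = 0: 0 = 79.7 + 48.82 t − ½(10) t².
Solving 5.000 t² − 48.82 t − 79.7 = 0 gives t = [48.82 + √(48.82² + 4·5.000·79.7)] / 10.00 = 11.2 s.

11.2 s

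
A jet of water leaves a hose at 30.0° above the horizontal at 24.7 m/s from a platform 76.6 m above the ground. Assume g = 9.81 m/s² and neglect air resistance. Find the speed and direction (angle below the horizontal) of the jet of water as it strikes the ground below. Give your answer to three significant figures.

46.0 m/s at 62.3° below the horizontal

v_x = 24.7 cos 30.0° = 21.39 m/s (constant).
|v_y| at impact = √((12.35)² + 2×9.81×76.6) = 40.69 m/s.
Speed = √(21.39² + 40.69²) = 46.0 m/s; angle = arctan(40.69/21.39) = 62.3° below horizontal.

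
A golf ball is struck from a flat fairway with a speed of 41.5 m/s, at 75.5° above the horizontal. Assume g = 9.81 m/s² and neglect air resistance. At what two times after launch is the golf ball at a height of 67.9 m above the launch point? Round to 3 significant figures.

v_y0 = 41.5 sin 75.5° = 40.18 m/s.
Set y = v_y0 t − ½ g t² = 67.9: 4.905 t² − 40.18 t + 67.9 = 0.
t = [40.18 ± √(1614 − 1332)] / 9.81 = (40.18 ± 16.79) / 9.81, giving t = 2.38 s or t = 5.81 s.
So the golf ball is at 67.9 m at t = 2.38 s (rising) and t = 5.81 s (falling).

2.38 s and 5.81 s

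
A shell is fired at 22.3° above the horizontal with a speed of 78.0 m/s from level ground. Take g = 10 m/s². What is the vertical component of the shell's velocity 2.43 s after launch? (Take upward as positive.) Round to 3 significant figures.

5.30 m/s

Initial vertical component: v_y0 = 78.0 sin 22.3° = 29.60 m/s.
v_y(t) = v_y0 − g t = 29.60 − 10 × 2.43 = 5.30 m/s.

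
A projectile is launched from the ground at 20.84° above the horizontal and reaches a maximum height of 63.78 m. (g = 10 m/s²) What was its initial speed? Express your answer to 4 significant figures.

At maximum height v_y = 0, so (v₀ sin θ)² = 2 g H.
v₀ sin 20.84° = √(2 × 10 × 63.78) = 35.716 m/s.
v₀ = 35.716 / sin 20.84° = 35.716 / 0.3558 = 100.4 m/s.

100.4 m/s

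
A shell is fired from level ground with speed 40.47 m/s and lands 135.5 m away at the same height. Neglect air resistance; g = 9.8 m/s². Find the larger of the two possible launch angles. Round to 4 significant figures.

Level-ground range: R = v₀² sin(2θ)/g ⇒ sin 2θ = R g / v₀² = 135.5×9.8/40.47² = 0.8108.
2θ = arcsin(0.8108) = 54.174° or 180° − 54.174° = 125.826°.
So θ = 27.09° or θ = 62.91°.

62.91°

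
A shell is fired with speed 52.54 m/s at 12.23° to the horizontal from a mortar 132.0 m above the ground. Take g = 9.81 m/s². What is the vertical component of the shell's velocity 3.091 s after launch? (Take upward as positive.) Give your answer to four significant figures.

Initial vertical component: v_y0 = 52.54 sin 12.23° = 11.130 m/s.
v_y(t) = v_y0 − g t = 11.130 − 9.81 × 3.091 = -19.19 m/s.

-19.19 m/s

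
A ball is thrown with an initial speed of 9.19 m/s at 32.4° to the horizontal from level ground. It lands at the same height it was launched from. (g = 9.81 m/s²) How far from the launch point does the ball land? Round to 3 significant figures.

7.79 m

For level ground, R = v₀² sin(2θ) / g.
sin(2 × 32.4°) = sin 64.80° = 0.9048.
R = (9.19)² × 0.9048 / 9.81 = 7.79 m.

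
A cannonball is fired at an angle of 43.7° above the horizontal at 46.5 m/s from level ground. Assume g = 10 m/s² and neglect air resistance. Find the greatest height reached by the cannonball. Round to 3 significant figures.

Vertical component of launch velocity: v_y = 46.5 sin 43.7° = 32.13 m/s.
At the highest point the vertical velocity is zero, so v_y² = 2 g h_max.
h_max = (32.13)² / (2 × 10) = 1032 / 20.00 = 51.6 m.

51.6 m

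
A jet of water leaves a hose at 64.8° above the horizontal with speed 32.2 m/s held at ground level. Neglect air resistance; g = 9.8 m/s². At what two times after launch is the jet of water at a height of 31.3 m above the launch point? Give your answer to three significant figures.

v_y0 = 32.2 sin 64.8° = 29.14 m/s.
Set y = v_y0 t − ½ g t² = 31.3: 4.900 t² − 29.14 t + 31.3 = 0.
t = [29.14 ± √(849.1 − 613.5)] / 9.8 = (29.14 ± 15.35) / 9.8, giving t = 1.41 s or t = 4.54 s.
So the jet of water is at 31.3 m at t = 1.41 s (rising) and t = 4.54 s (falling).

1.41 s and 4.54 s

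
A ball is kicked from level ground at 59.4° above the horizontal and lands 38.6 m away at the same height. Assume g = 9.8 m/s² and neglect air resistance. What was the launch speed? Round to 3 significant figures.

On level ground, R = v₀² sin(2θ) / g, so v₀ = √(R g / sin 2θ).
sin(2 × 59.4°) = 0.8763.
v₀ = √(38.6 × 9.8 / 0.8763) = √431.7 = 20.8 m/s.

20.8 m/s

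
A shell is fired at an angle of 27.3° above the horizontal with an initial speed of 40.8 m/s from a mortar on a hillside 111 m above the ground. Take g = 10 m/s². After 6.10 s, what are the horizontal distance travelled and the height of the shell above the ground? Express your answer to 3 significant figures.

v_x = 40.8 cos 27.3° = 36.26 m/s; v_y0 = 40.8 sin 27.3° = 18.71 m/s.
x = v_x t = 36.26 × 6.10 = 221 m.
y = 111 + v_y0 t − ½ g t² = 39.1 m.

x = 221 m, y = 39.1 m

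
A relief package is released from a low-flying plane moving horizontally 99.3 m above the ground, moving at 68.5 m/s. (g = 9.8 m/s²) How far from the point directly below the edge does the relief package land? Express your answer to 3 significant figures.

308 m

Initial vertical velocity is zero, so the fall time comes from h = ½ g t²: t = √(2 × 99.3 / 9.8) = 4.502 s.
Horizontal motion is uniform at 68.5 m/s, so x = 68.5 × 4.502 = 308 m.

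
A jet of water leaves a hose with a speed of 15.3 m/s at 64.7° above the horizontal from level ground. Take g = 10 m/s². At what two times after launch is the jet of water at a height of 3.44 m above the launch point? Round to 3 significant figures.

v_y0 = 15.3 sin 64.7° = 13.83 m/s.
Set y = v_y0 t − ½ g t² = 3.44: 5.000 t² − 13.83 t + 3.44 = 0.
t = [13.83 ± √(191.3 − 68.80)] / 10 = (13.83 ± 11.07) / 10, giving t = 0.276 s or t = 2.49 s.
So the jet of water is at 3.44 m at t = 0.276 s (rising) and t = 2.49 s (falling).

0.276 s and 2.49 s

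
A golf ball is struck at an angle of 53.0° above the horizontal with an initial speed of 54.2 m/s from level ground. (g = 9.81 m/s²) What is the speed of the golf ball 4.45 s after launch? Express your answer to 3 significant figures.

32.6 m/s

v_x = 54.2 cos 53.0° = 32.62 m/s (constant).
v_y(t) = 54.2 sin 53.0° − g t = 43.29 − 9.81 × 4.45 = -0.3645 m/s.
Speed = √(v_x² + v_y²) = √(1064 + 0.1329) = 32.6 m/s.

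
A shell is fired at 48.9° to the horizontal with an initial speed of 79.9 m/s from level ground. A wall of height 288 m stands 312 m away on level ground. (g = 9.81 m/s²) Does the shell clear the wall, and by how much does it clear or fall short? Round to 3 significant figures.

No — it falls 103 m short of clearing the wall.

v_x = 79.9 cos 48.9° = 52.52 m/s; v_y0 = 79.9 sin 48.9° = 60.21 m/s.
Time to reach the wall: t = 312 / 52.52 = 5.941 s.
Height at that point: y = 60.21×5.941 − 4.905×5.941² = 184.6 m.
That is 288 − 184.6 = 103 m below the top of the wall, so the shell does not clear it.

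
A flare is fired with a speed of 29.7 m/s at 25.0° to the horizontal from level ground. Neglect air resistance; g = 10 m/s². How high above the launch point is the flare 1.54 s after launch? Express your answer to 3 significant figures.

7.47 m

v_y0 = 29.7 sin 25.0° = 12.55 m/s.
y(t) = v_y0 t − ½ g t² = 12.55×1.54 − 5.000×1.54² = 7.47 m.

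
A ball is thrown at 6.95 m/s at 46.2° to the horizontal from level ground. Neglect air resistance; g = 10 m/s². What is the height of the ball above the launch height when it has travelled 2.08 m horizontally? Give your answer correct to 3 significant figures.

v_x = 6.95 cos 46.2° = 4.810 m/s, v_y0 = 6.95 sin 46.2° = 5.016 m/s.
Time to reach x = 2.08 m: t = x / v_x = 2.08 / 4.810 = 0.4324 s.
y = v_y0 t − ½ g t² = 5.016×0.4324 − 5.000×0.4324² = 1.23 m.

1.23 m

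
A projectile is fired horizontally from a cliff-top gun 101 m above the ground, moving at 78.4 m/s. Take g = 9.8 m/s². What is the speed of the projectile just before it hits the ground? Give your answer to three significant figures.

Fall time: t = √(2 × 101 / 9.8) = 4.540 s.
At impact: v_x = 78.4 m/s (unchanged), v_y = g t = 9.8 × 4.540 = 44.49 m/s.
Speed = √(v_x² + v_y²) = √(6147 + 1979) = 90.1 m/s.

90.1 m/s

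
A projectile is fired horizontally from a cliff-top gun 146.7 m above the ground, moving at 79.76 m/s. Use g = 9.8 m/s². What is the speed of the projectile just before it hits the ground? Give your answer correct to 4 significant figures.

96.11 m/s

Fall time: t = √(2 × 146.7 / 9.8) = 5.4716 s.
At impact: v_x = 79.76 m/s (unchanged), v_y = g t = 9.8 × 5.4716 = 53.622 m/s.
Speed = √(v_x² + v_y²) = √(6361.7 + 2875.3) = 96.11 m/s.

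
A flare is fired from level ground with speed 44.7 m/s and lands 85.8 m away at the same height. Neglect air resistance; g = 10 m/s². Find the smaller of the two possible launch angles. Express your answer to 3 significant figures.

Level-ground range: R = v₀² sin(2θ)/g ⇒ sin 2θ = R g / v₀² = 85.8×10/44.7² = 0.4294.
2θ = arcsin(0.4294) = 25.43° or 180° − 25.43° = 154.57°.
So θ = 12.7° or θ = 77.3°.

12.7°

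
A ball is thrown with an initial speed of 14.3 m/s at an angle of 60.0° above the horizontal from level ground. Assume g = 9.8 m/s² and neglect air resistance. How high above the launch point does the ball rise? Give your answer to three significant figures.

Vertical component of launch velocity: v_y = 14.3 sin 60.0° = 12.38 m/s.
At the highest point the vertical velocity is zero, so v_y² = 2 g h_max.
h_max = (12.38)² / (2 × 9.8) = 153.3 / 19.60 = 7.82 m.

7.82 m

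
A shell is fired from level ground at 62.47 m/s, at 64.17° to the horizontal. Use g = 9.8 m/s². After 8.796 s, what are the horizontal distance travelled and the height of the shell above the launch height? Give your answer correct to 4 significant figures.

x = 239.4 m, y = 115.5 m

v_x = 62.47 cos 64.17° = 27.218 m/s; v_y0 = 62.47 sin 64.17° = 56.229 m/s.
x = v_x t = 27.218 × 8.796 = 239.4 m.
y = v_y0 t − ½ g t² = 56.229×8.796 − 4.900×8.796² = 115.5 m.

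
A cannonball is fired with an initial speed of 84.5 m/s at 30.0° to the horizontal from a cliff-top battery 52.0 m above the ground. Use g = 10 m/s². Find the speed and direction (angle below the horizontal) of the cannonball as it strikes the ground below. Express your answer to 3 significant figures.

90.4 m/s at 36.0° below the horizontal

v_x = 84.5 cos 30.0° = 73.18 m/s (constant).
|v_y| at impact = √((42.25)² + 2×10×52.0) = 53.15 m/s.
Speed = √(73.18² + 53.15²) = 90.4 m/s; angle = arctan(53.15/73.18) = 36.0° below horizontal.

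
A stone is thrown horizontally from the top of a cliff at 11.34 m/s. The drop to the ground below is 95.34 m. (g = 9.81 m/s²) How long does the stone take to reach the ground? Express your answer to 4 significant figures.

4.409 s

The horizontal speed doesn't affect the fall. With v_y0 = 0, h = ½ g t².
t = √(2 × 95.34 / 9.81) = √19.437 = 4.409 s.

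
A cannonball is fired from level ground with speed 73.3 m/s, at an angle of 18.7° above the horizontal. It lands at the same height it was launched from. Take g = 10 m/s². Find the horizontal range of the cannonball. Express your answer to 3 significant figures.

326 m

Components: v_x = 73.3 cos 18.7° = 69.43 m/s, v_y = 73.3 sin 18.7° = 23.50 m/s.
Time of flight (same landing height): t = 2 v_y / g = 2 × 23.50 / 10 = 4.700 s.
Range: R = v_x · t = 69.43 × 4.700 = 326 m.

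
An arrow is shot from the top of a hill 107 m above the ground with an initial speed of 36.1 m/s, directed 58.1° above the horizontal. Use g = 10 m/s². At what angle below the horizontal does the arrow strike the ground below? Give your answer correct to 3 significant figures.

71.0°

v_x = 36.1 cos 58.1° = 19.08 m/s.
At impact |v_y| = √(v_y0² + 2 g h) = √(30.65² + 2×10×107) = 55.49 m/s.
Angle below horizontal = arctan(|v_y| / v_x) = arctan(55.49 / 19.08) = 71.0°.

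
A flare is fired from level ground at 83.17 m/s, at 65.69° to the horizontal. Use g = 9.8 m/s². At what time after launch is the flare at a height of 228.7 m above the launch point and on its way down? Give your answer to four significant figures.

v_y0 = 83.17 sin 65.69° = 75.795 m/s.
Set y = v_y0 t − ½ g t² = 228.7: 4.900 t² − 75.795 t + 228.7 = 0.
t = [75.795 ± √(5744.9 − 4482.5)] / 9.8 = (75.795 ± 35.530) / 9.8, giving t = 4.109 s or t = 11.36 s.
On the way down corresponds to the larger root: t = 11.36 s.

11.36 s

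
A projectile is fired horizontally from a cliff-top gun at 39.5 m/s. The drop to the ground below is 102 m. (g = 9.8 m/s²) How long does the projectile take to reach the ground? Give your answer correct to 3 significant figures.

The horizontal speed doesn't affect the fall. With v_y0 = 0, h = ½ g t².
t = √(2 × 102 / 9.8) = √20.82 = 4.56 s.

4.56 s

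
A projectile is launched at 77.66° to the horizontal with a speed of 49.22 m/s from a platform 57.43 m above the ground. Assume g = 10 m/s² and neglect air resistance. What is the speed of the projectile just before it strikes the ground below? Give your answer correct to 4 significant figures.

v_x = 49.22 cos 77.66° = 10.519 m/s is unchanged throughout.
For the vertical component, v_y² = v_y0² + 2 g h = (48.083)² + 2×10×57.43 = 3460.6, so |v_y| = 58.827 m/s.
Impact speed = √(v_x² + v_y²) = √(110.65 + 3460.6) = 59.76 m/s.

59.76 m/s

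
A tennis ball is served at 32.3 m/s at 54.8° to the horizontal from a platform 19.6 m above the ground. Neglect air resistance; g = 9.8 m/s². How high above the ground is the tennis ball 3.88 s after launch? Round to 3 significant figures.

48.2 m

v_y0 = 32.3 sin 54.8° = 26.39 m/s.
y(t) = 19.6 + v_y0 t − ½ g t² = 19.6 + 26.39×3.88 − ½×9.8×3.88² = 48.2 m.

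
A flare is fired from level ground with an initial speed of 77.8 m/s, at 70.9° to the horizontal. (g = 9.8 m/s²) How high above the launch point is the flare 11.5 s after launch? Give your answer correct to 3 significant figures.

v_y0 = 77.8 sin 70.9° = 73.52 m/s.
y(t) = v_y0 t − ½ g t² = 73.52×11.5 − 4.900×11.5² = 197 m.

197 m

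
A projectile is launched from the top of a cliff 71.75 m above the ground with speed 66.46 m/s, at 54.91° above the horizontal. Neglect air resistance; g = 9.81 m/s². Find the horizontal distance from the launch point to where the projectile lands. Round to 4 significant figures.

469.1 m

Components: v_x = 66.46 cos 54.91° = 38.205 m/s, v_y = 66.46 sin 54.91° = 54.381 m/s.
Vertical: 0 = 71.75 + 54.381 t − ½(9.81) t² ⇒ 4.905 t² − 54.381 t − 71.75 = 0.
t = [54.381 + √(2957.3 + 1407.7)] / 9.810 = 12.278 s.
Horizontal: R = v_x · t = 38.205 × 12.278 = 469.1 m.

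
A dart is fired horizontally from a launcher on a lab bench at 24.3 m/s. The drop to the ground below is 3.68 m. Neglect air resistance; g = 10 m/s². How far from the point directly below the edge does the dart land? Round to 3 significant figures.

20.8 m

Initial vertical velocity is zero, so the fall time comes from h = ½ g t²: t = √(2 × 3.68 / 10) = 0.8579 s.
Horizontal motion is uniform at 24.3 m/s, so x = 24.3 × 0.8579 = 20.8 m.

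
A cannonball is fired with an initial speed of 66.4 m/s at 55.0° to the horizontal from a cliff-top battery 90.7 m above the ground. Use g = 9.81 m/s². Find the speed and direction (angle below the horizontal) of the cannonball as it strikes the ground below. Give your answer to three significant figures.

v_x = 66.4 cos 55.0° = 38.09 m/s (constant).
|v_y| at impact = √((54.39)² + 2×9.81×90.7) = 68.83 m/s.
Speed = √(38.09² + 68.83²) = 78.7 m/s; angle = arctan(68.83/38.09) = 61.0° below horizontal.

78.7 m/s at 61.0° below the horizontal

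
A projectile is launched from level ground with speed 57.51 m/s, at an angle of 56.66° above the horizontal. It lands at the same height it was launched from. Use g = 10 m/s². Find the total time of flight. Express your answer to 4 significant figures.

Vertical component: v_y = 57.51 sin 56.66° = 48.045 m/s.
For a projectile landing at launch height, time of flight is t = 2 v_y / g = 2 × 48.045 / 10 = 9.609 s.

9.609 s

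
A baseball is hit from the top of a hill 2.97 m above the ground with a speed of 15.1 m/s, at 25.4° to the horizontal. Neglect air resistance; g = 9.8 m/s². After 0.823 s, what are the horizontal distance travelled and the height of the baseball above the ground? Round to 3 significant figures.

x = 11.2 m, y = 4.98 m

v_x = 15.1 cos 25.4° = 13.64 m/s; v_y0 = 15.1 sin 25.4° = 6.477 m/s.
x = v_x t = 13.64 × 0.823 = 11.2 m.
y = 2.97 + v_y0 t − ½ g t² = 4.98 m.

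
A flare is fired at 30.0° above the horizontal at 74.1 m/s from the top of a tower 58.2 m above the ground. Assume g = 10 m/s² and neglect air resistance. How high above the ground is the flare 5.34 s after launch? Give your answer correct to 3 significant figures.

113 m

v_y0 = 74.1 sin 30.0° = 37.05 m/s.
y(t) = 58.2 + v_y0 t − ½ g t² = 58.2 + 37.05×5.34 − ½×10×5.34² = 113 m.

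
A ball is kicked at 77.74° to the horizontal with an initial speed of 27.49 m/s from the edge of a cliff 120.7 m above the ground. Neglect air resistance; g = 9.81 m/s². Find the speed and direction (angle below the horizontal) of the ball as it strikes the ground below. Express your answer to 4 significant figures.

55.89 m/s at 84.00° below the horizontal

v_x = 27.49 cos 77.74° = 5.8375 m/s (constant).
|v_y| at impact = √((26.863)² + 2×9.81×120.7) = 55.586 m/s.
Speed = √(5.8375² + 55.586²) = 55.89 m/s; angle = arctan(55.586/5.8375) = 84.00° below horizontal.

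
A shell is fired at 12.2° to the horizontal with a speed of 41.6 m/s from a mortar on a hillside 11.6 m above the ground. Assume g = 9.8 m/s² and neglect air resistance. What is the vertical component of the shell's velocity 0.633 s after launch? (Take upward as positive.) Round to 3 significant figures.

2.59 m/s

Initial vertical component: v_y0 = 41.6 sin 12.2° = 8.791 m/s.
v_y(t) = v_y0 − g t = 8.791 − 9.8 × 0.633 = 2.59 m/s.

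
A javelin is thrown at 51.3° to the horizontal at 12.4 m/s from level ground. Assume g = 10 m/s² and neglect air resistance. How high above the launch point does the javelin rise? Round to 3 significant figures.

Vertical component of launch velocity: v_y = 12.4 sin 51.3° = 9.677 m/s.
At the highest point the vertical velocity is zero, so v_y² = 2 g h_max.
h_max = (9.677)² / (2 × 10) = 93.64 / 20.00 = 4.68 m.

4.68 m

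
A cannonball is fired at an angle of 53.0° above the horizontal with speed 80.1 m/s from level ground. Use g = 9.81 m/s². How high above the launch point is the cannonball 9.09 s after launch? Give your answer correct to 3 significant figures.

v_y0 = 80.1 sin 53.0° = 63.97 m/s.
y(t) = v_y0 t − ½ g t² = 63.97×9.09 − 4.905×9.09² = 176 m.

176 m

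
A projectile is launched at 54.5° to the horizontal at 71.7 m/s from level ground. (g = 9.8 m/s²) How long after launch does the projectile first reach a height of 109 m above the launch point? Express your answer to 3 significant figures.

2.32 s

v_y0 = 71.7 sin 54.5° = 58.37 m/s.
Set y = v_y0 t − ½ g t² = 109: 4.900 t² − 58.37 t + 109 = 0.
t = [58.37 ± √(3407 − 2136)] / 9.8 = (58.37 ± 35.65) / 9.8, giving t = 2.32 s or t = 9.59 s.
The projectile is on the way up at the first time, so t = 2.32 s.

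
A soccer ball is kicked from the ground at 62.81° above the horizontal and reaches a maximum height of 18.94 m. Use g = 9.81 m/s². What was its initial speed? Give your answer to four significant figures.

21.67 m/s

At maximum height v_y = 0, so (v₀ sin θ)² = 2 g H.
v₀ sin 62.81° = √(2 × 9.81 × 18.94) = 19.277 m/s.
v₀ = 19.277 / sin 62.81° = 19.277 / 0.8895 = 21.67 m/s.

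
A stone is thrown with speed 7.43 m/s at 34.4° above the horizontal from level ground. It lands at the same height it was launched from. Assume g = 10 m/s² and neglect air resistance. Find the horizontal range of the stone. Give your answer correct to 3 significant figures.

Components: v_x = 7.43 cos 34.4° = 6.131 m/s, v_y = 7.43 sin 34.4° = 4.198 m/s.
Time of flight (same landing height): t = 2 v_y / g = 2 × 4.198 / 10 = 0.8396 s.
Range: R = v_x · t = 6.131 × 0.8396 = 5.15 m.

5.15 m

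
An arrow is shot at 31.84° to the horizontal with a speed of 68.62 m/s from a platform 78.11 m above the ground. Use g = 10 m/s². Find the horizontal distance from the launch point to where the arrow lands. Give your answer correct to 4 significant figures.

523.5 m

Components: v_x = 68.62 cos 31.84° = 58.294 m/s, v_y = 68.62 sin 31.84° = 36.200 m/s.
Vertical: 0 = 78.11 + 36.200 t − ½(10) t² ⇒ 5.000 t² − 36.200 t − 78.11 = 0.
t = [36.200 + √(1310.4 + 1562.2)] / 10.00 = 8.9797 s.
Horizontal: R = v_x · t = 58.294 × 8.9797 = 523.5 m.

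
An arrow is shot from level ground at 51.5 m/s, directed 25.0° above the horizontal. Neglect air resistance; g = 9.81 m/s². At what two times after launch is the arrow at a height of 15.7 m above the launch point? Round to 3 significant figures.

0.907 s and 3.53 s

v_y0 = 51.5 sin 25.0° = 21.76 m/s.
Set y = v_y0 t − ½ g t² = 15.7: 4.905 t² − 21.76 t + 15.7 = 0.
t = [21.76 ± √(473.5 − 308.0)] / 9.81 = (21.76 ± 12.86) / 9.81, giving t = 0.907 s or t = 3.53 s.
So the arrow is at 15.7 m at t = 0.907 s (rising) and t = 3.53 s (falling).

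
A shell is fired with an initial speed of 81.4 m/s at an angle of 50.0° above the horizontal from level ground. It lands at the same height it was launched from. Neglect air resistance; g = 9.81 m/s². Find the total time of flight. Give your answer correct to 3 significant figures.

12.7 s

Vertical component: v_y = 81.4 sin 50.0° = 62.36 m/s.
For a projectile landing at launch height, time of flight is t = 2 v_y / g = 2 × 62.36 / 9.81 = 12.7 s.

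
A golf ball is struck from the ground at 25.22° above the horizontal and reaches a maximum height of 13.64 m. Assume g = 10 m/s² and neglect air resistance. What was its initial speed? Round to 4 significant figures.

38.76 m/s

At maximum height v_y = 0, so (v₀ sin θ)² = 2 g H.
v₀ sin 25.22° = √(2 × 10 × 13.64) = 16.517 m/s.
v₀ = 16.517 / sin 25.22° = 16.517 / 0.4261 = 38.76 m/s.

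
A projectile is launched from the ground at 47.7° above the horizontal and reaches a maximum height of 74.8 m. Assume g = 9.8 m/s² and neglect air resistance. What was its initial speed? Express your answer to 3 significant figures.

51.8 m/s

At maximum height v_y = 0, so (v₀ sin θ)² = 2 g H.
v₀ sin 47.7° = √(2 × 9.8 × 74.8) = 38.29 m/s.
v₀ = 38.29 / sin 47.7° = 38.29 / 0.7396 = 51.8 m/s.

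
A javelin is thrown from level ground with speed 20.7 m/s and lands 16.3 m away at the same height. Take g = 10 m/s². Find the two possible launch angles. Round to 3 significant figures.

Level-ground range: R = v₀² sin(2θ)/g ⇒ sin 2θ = R g / v₀² = 16.3×10/20.7² = 0.3804.
2θ = arcsin(0.3804) = 22.36° or 180° − 22.36° = 157.64°.
So θ = 11.2° or θ = 78.8°.

11.2° and 78.8°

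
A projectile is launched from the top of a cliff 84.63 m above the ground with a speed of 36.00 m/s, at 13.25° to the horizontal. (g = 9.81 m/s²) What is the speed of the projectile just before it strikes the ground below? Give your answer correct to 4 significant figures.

54.37 m/s

v_x = 36.00 cos 13.25° = 35.042 m/s is unchanged throughout.
For the vertical component, v_y² = v_y0² + 2 g h = (8.2512)² + 2×9.81×84.63 = 1728.5, so |v_y| = 41.575 m/s.
Impact speed = √(v_x² + v_y²) = √(1227.9 + 1728.5) = 54.37 m/s.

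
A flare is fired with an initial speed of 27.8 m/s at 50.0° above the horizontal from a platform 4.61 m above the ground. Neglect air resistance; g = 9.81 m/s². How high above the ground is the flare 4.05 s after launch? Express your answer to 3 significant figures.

10.4 m

v_y0 = 27.8 sin 50.0° = 21.30 m/s.
y(t) = 4.61 + v_y0 t − ½ g t² = 4.61 + 21.30×4.05 − ½×9.81×4.05² = 10.4 m.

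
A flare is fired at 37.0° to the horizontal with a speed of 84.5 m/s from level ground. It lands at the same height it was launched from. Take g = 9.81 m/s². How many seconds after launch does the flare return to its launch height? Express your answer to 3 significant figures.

Vertical component: v_y = 84.5 sin 37.0° = 50.85 m/s.
For a projectile landing at launch height, time of flight is t = 2 v_y / g = 2 × 50.85 / 9.81 = 10.4 s.

10.4 s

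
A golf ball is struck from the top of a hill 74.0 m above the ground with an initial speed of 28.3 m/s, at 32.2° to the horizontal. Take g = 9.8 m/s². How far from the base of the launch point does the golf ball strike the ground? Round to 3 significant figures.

Components: v_x = 28.3 cos 32.2° = 23.95 m/s, v_y = 28.3 sin 32.2° = 15.08 m/s.
Vertical: 0 = 74.0 + 15.08 t − ½(9.8) t² ⇒ 4.900 t² − 15.08 t − 74.0 = 0.
t = [15.08 + √(227.4 + 1450)] / 9.800 = 5.718 s.
Horizontal: R = v_x · t = 23.95 × 5.718 = 137 m.

137 m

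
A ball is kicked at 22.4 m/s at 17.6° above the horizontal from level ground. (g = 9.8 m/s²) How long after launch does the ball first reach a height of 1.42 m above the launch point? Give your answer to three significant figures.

v_y0 = 22.4 sin 17.6° = 6.773 m/s.
Set y = v_y0 t − ½ g t² = 1.42: 4.900 t² − 6.773 t + 1.42 = 0.
t = [6.773 ± √(45.87 − 27.83)] / 9.8 = (6.773 ± 4.247) / 9.8, giving t = 0.258 s or t = 1.12 s.
The ball is on the way up at the first time, so t = 0.258 s.

0.258 s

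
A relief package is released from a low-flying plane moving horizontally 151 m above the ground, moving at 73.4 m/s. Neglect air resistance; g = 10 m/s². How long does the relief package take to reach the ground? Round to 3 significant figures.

5.50 s

The horizontal speed doesn't affect the fall. With v_y0 = 0, h = ½ g t².
t = √(2 × 151 / 10) = √30.20 = 5.50 s.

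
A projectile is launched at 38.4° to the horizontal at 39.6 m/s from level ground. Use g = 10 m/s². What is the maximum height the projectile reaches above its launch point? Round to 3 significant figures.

30.3 m

Vertical component of launch velocity: v_y = 39.6 sin 38.4° = 24.60 m/s.
At the highest point the vertical velocity is zero, so v_y² = 2 g h_max.
h_max = (24.60)² / (2 × 10) = 605.2 / 20.00 = 30.3 m.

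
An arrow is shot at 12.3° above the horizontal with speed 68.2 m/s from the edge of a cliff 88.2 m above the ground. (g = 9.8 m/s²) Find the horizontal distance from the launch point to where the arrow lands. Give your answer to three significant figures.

Components: v_x = 68.2 cos 12.3° = 66.63 m/s, v_y = 68.2 sin 12.3° = 14.53 m/s.
Vertical: 0 = 88.2 + 14.53 t − ½(9.8) t² ⇒ 4.900 t² − 14.53 t − 88.2 = 0.
t = [14.53 + √(211.1 + 1729)] / 9.800 = 5.977 s.
Horizontal: R = v_x · t = 66.63 × 5.977 = 398 m.

398 m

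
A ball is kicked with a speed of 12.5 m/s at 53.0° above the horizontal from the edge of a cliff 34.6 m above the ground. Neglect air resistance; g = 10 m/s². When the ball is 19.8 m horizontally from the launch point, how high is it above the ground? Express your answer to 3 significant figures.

26.2 m

v_x = 12.5 cos 53.0° = 7.523 m/s, v_y0 = 12.5 sin 53.0° = 9.983 m/s.
Time to reach x = 19.8 m: t = x / v_x = 19.8 / 7.523 = 2.632 s.
y = 34.6 + v_y0 t − ½ g t² = 34.6 + 9.983×2.632 − 5.000×2.632² = 26.2 m.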